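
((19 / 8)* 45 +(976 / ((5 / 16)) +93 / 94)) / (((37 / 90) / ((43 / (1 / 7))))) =444744657 / 188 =2365663.07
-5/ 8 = -0.62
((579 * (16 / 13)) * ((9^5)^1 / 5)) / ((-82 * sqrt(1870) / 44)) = -547029936 * sqrt(1870) / 226525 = -104427.71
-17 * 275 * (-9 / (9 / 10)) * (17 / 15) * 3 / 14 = 79475 / 7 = 11353.57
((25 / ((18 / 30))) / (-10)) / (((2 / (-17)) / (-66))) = -4675 / 2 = -2337.50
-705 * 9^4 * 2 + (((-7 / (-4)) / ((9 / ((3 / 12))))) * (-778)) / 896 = -85257308549 / 9216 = -9251010.04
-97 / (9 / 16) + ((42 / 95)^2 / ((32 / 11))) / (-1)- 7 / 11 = -173.15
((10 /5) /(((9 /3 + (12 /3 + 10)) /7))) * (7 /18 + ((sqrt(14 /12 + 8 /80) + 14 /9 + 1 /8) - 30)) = -14077 /612 + 14 * sqrt(285) /255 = -22.07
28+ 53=81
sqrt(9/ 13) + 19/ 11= 3 * sqrt(13)/ 13 + 19/ 11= 2.56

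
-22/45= -0.49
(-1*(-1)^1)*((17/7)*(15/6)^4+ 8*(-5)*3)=-2815/112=-25.13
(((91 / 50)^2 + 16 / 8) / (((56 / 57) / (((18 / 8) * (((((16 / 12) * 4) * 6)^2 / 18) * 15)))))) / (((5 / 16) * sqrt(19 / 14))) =7649856 * sqrt(266) / 4375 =28517.80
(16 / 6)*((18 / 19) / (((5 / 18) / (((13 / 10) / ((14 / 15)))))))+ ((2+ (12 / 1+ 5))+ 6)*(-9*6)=-889326 / 665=-1337.33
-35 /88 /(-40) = 7 /704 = 0.01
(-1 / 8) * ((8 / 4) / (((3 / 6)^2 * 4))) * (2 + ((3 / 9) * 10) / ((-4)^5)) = -3067 / 6144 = -0.50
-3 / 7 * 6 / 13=-18 / 91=-0.20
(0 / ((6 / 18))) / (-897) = 0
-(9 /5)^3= -729 /125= -5.83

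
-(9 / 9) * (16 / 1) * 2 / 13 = -32 / 13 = -2.46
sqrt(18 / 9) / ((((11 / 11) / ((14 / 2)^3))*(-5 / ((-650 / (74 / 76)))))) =1694420*sqrt(2) / 37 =64764.10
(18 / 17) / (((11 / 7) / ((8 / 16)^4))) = 63 / 1496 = 0.04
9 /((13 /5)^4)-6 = -165741 /28561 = -5.80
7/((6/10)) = 35/3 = 11.67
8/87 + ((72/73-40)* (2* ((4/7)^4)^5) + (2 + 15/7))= 2145490934678477860829/506760683256133818351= 4.23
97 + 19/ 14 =1377/ 14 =98.36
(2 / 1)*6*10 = 120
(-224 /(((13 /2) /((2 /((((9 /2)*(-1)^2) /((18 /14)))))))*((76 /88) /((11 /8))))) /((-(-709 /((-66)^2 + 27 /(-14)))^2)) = 553361794128 /467996011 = 1182.41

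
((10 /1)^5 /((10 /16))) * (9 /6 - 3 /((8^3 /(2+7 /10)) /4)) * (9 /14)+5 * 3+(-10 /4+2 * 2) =1034553 /7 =147793.29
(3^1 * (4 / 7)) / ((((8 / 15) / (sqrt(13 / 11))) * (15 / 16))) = 24 * sqrt(143) / 77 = 3.73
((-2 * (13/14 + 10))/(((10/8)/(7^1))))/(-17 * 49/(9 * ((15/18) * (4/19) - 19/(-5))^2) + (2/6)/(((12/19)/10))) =14141118024/66851975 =211.53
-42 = -42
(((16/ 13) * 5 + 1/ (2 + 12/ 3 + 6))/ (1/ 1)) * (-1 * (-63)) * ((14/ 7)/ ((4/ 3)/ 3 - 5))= -183897/ 1066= -172.51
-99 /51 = -33 /17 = -1.94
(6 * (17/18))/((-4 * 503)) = -17/6036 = -0.00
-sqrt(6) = -2.45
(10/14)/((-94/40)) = -100/329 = -0.30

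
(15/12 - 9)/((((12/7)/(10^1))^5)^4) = -235897088549229815578460693359375/14624633760251904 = -16130119387356649.54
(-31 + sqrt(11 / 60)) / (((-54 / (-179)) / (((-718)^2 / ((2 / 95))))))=-67940263555 / 27 + 438324281 * sqrt(165) / 162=-2481550641.95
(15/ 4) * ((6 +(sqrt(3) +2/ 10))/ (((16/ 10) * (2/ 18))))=167.32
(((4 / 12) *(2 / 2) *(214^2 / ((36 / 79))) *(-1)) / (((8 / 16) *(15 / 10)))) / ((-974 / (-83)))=-150142186 / 39447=-3806.18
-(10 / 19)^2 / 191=-100 / 68951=-0.00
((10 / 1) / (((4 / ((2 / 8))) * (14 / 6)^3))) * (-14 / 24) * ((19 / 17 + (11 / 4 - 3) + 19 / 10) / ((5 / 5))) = -8469 / 106624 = -0.08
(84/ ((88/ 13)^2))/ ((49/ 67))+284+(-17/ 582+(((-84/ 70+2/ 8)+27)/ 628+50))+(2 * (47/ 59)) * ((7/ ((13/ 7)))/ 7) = 337.38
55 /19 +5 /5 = 74 /19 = 3.89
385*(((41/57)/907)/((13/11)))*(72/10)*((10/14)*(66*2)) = 39291120/224029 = 175.38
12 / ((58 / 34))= 7.03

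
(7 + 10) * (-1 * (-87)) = 1479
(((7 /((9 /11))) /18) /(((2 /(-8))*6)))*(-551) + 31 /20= 856073 /4860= 176.15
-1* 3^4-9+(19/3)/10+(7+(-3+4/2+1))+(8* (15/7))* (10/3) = -5297/210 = -25.22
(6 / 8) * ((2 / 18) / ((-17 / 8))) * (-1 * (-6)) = -4 / 17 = -0.24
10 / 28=5 / 14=0.36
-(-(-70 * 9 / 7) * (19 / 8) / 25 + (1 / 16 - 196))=14991 / 80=187.39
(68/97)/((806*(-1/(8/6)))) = -136/117273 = -0.00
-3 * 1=-3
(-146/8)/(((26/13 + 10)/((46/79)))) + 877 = 1661113/1896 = 876.11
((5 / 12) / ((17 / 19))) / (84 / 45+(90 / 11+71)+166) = 5225 / 2771884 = 0.00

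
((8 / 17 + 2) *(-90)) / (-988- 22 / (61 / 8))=6405 / 28543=0.22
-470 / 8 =-235 / 4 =-58.75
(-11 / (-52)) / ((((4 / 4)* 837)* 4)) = 11 / 174096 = 0.00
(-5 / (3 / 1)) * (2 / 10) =-1 / 3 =-0.33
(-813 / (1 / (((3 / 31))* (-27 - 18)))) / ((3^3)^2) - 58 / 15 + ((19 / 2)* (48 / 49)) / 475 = 345041 / 341775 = 1.01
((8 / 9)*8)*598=4252.44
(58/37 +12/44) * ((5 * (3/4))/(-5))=-2247/1628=-1.38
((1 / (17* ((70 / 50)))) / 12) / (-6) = -5 / 8568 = -0.00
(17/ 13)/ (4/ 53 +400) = 901/ 275652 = 0.00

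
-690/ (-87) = 230/ 29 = 7.93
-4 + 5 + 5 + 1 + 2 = 9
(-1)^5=-1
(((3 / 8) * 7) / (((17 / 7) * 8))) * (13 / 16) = 1911 / 17408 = 0.11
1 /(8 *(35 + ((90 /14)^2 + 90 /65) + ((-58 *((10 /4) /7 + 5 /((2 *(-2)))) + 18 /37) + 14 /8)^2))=1744106 /41804257965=0.00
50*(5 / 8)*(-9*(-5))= 5625 / 4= 1406.25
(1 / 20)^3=0.00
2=2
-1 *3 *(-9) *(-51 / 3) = -459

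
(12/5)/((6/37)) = 74/5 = 14.80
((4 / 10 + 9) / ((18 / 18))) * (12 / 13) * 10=1128 / 13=86.77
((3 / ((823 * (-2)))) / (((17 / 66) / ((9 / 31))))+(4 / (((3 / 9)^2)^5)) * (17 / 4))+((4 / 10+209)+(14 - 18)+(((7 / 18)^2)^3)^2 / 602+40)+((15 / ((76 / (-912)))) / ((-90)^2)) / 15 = 1083144988279468457846396176007 / 1078745436704616333926400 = 1004078.40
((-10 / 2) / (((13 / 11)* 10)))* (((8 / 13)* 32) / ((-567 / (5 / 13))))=7040 / 1245699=0.01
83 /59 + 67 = 4036 /59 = 68.41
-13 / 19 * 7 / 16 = -91 / 304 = -0.30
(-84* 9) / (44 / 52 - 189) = 4914 / 1223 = 4.02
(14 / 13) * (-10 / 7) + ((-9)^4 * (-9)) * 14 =-10746938 / 13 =-826687.54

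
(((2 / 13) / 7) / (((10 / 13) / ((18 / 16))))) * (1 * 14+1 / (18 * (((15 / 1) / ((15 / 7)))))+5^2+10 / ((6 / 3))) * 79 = 87611 / 784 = 111.75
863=863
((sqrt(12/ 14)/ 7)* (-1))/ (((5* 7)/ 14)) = -2* sqrt(42)/ 245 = -0.05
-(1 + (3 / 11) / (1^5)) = -14 / 11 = -1.27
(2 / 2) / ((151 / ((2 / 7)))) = 2 / 1057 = 0.00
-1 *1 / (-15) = 1 / 15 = 0.07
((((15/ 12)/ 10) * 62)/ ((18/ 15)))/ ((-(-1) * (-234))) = -155/ 5616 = -0.03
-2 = -2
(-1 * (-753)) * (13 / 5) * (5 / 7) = 9789 / 7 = 1398.43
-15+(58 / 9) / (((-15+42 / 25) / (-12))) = -9185 / 999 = -9.19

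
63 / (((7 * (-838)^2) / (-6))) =-27 / 351122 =-0.00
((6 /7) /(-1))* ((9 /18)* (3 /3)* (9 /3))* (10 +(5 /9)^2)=-835 /63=-13.25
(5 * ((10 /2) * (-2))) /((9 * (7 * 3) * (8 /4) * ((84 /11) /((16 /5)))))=-220 /3969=-0.06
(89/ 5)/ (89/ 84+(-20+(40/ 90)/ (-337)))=-7558236/ 8043065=-0.94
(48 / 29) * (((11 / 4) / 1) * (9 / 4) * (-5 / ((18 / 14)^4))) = -132055 / 7047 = -18.74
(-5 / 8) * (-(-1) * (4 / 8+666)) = -416.56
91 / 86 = 1.06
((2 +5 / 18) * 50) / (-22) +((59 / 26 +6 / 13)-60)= -62.45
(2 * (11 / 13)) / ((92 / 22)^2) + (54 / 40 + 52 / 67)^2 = 4.62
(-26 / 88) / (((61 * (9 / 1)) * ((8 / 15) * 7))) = -65 / 450912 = -0.00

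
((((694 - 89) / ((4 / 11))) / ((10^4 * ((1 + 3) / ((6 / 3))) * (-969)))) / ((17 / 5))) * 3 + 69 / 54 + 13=2257887221 / 158140800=14.28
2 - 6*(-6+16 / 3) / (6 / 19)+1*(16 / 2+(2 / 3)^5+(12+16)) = 12344 / 243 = 50.80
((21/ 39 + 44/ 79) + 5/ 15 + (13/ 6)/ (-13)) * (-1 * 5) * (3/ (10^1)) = -1.89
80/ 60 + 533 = 1603/ 3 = 534.33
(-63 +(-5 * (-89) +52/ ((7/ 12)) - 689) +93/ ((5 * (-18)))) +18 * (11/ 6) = -39037/ 210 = -185.89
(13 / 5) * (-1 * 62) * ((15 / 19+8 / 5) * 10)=-365924 / 95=-3851.83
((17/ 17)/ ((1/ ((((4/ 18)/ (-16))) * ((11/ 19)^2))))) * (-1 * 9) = 121/ 2888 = 0.04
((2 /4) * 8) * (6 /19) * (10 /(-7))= -240 /133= -1.80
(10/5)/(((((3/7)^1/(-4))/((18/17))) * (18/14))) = -784/51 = -15.37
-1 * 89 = -89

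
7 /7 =1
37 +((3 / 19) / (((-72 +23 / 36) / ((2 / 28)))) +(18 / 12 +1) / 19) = 37.13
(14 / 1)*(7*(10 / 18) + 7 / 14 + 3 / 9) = 595 / 9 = 66.11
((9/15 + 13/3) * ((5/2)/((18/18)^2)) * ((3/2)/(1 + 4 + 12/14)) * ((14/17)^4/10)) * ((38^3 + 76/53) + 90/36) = 7234519804582/907455665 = 7972.31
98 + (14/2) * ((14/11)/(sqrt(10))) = 49 * sqrt(10)/55 + 98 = 100.82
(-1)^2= 1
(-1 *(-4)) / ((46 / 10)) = 20 / 23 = 0.87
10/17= 0.59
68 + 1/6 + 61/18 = 71.56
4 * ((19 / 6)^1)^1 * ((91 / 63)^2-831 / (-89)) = 144.70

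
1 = 1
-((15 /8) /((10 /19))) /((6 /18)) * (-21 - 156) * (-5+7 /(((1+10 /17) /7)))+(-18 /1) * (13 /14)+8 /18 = 24639227 /504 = 48887.36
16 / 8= 2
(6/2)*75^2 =16875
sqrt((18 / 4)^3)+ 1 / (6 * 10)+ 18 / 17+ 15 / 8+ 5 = 16219 / 2040+ 27 * sqrt(2) / 4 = 17.50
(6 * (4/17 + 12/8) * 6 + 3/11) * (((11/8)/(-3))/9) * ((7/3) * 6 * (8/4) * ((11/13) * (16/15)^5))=-157887758336/1510396875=-104.53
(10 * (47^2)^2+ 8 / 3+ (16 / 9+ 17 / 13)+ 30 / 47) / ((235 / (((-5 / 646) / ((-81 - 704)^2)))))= -268333693331 / 102885319151550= -0.00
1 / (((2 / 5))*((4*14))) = 5 / 112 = 0.04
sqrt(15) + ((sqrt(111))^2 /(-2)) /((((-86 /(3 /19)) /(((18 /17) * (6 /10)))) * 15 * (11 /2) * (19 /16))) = 3.87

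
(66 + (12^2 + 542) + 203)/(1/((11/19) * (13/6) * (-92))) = -6281990/57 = -110210.35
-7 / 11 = -0.64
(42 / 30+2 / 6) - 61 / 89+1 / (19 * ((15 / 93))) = 34858 / 25365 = 1.37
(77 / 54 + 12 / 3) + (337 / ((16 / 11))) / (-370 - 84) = 964087 / 196128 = 4.92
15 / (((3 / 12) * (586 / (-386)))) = -11580 / 293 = -39.52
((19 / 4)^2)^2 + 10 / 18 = 1174169 / 2304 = 509.62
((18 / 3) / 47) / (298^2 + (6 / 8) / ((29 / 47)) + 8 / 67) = 15544 / 10813055987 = 0.00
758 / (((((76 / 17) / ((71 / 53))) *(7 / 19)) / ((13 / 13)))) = 457453 / 742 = 616.51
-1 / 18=-0.06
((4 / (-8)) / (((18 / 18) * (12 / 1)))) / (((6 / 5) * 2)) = -0.02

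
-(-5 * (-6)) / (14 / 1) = -15 / 7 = -2.14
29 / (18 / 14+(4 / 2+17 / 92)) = 8.36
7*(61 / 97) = 427 / 97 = 4.40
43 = 43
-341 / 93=-11 / 3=-3.67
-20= -20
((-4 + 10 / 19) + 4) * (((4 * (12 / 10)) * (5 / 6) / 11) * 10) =400 / 209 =1.91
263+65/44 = 11637/44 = 264.48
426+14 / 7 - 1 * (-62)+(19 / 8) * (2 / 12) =490.40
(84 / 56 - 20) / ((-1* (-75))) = -37 / 150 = -0.25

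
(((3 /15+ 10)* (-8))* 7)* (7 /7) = -571.20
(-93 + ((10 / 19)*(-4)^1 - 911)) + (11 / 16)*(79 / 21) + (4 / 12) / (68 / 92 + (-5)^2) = -118518073 / 118104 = -1003.51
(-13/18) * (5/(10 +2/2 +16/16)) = -65/216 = -0.30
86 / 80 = 43 / 40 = 1.08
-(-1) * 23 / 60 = 23 / 60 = 0.38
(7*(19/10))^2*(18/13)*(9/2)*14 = 10029663/650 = 15430.25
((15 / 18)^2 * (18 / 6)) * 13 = 325 / 12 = 27.08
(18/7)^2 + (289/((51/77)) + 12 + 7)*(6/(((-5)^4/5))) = 174368/6125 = 28.47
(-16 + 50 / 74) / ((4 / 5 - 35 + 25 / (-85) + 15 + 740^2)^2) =-455175 / 8906211890684557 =-0.00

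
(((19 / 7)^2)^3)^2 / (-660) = -2213314919066161 / 9135249552660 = -242.28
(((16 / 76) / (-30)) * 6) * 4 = -0.17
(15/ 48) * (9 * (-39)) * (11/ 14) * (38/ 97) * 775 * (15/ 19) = -224420625/ 10864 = -20657.27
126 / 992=63 / 496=0.13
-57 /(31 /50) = -2850 /31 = -91.94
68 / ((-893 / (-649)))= 44132 / 893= 49.42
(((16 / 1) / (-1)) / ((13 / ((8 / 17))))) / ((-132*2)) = 16 / 7293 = 0.00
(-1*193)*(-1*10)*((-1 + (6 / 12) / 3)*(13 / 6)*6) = -62725 / 3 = -20908.33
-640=-640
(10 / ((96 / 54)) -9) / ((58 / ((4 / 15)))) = -9 / 580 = -0.02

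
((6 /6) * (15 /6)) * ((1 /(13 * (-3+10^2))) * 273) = 105 /194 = 0.54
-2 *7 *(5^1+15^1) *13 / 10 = -364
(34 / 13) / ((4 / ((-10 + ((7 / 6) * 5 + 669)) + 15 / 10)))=33983 / 78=435.68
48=48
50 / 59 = 0.85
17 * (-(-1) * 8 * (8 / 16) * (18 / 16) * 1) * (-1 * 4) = -306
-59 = -59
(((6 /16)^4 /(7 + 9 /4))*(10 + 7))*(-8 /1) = -1377 /4736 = -0.29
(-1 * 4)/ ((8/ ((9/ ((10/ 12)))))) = -27/ 5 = -5.40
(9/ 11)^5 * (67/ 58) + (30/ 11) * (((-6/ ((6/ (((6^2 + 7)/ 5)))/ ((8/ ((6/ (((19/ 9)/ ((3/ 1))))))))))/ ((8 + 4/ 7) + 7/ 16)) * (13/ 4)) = -1912501758743/ 254475718794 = -7.52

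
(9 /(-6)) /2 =-3 /4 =-0.75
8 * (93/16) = 93/2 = 46.50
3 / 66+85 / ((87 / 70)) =130987 / 1914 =68.44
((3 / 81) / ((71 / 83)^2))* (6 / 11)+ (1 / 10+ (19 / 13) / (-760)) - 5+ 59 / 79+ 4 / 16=-79493543599 / 20501343720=-3.88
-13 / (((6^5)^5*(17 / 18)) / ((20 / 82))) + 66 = 36329169720911836741567 / 550441965468361162752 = 66.00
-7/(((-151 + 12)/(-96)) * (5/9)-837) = 6048/722473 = 0.01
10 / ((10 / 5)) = 5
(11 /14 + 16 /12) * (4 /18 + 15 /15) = 979 /378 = 2.59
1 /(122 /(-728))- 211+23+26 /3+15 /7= -183.16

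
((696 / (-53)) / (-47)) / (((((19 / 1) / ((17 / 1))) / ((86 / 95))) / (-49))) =-49860048 / 4496255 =-11.09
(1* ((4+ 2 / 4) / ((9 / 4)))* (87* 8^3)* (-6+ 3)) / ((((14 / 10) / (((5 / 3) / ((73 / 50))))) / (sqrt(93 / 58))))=-1920000* sqrt(5394) / 511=-275953.43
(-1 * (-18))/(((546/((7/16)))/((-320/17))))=-60/221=-0.27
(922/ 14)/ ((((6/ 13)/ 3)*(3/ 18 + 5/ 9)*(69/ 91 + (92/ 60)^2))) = 12135825/ 63664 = 190.62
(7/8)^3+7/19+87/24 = 45365/9728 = 4.66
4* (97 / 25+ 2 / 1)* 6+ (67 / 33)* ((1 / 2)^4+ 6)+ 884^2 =10317244459 / 13200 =781609.43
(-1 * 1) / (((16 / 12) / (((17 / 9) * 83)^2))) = -18434.45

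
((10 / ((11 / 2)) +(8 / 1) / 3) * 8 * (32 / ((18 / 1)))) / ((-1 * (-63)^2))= -18944 / 1178793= -0.02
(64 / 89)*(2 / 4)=32 / 89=0.36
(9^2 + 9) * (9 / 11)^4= 590490 / 14641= 40.33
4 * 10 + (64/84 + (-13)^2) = 4405/21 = 209.76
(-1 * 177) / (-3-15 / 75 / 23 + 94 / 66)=111.71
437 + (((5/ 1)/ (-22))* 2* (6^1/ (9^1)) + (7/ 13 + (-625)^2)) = 167765699/ 429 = 391062.24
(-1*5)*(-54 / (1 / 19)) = 5130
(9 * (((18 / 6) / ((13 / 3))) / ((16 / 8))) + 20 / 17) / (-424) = -1897 / 187408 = -0.01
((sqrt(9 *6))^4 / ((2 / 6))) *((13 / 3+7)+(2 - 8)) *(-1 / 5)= -46656 / 5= -9331.20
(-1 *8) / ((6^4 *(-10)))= 1 / 1620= 0.00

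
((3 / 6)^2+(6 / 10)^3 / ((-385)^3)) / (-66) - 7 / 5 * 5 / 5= -2643611403017 / 1883198625000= -1.40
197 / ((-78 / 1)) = -2.53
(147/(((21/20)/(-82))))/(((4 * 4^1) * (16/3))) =-4305/32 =-134.53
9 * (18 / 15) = 10.80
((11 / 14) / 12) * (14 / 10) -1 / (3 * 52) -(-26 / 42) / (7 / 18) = 128197 / 76440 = 1.68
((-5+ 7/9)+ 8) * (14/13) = 476/117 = 4.07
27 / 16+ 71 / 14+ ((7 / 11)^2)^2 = 11352149 / 1639792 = 6.92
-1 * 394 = -394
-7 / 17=-0.41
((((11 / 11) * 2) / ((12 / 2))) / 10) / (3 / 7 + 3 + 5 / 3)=7 / 1070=0.01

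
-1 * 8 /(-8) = 1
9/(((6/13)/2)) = 39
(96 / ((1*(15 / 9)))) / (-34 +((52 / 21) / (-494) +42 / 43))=-2470608 / 1416665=-1.74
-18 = -18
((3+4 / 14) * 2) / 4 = 23 / 14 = 1.64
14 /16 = 7 /8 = 0.88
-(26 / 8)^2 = -169 / 16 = -10.56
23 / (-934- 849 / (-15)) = -115 / 4387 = -0.03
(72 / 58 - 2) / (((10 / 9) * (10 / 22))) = -1089 / 725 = -1.50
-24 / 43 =-0.56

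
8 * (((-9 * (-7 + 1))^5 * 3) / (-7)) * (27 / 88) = -37192366944 / 77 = -483017752.52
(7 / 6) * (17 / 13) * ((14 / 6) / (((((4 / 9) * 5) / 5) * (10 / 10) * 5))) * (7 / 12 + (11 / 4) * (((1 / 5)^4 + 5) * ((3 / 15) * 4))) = 361944331 / 19500000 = 18.56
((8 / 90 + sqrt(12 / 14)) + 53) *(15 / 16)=15 *sqrt(42) / 112 + 2389 / 48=50.64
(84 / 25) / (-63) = -4 / 75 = -0.05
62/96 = 31/48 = 0.65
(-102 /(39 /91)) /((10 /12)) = -1428 /5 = -285.60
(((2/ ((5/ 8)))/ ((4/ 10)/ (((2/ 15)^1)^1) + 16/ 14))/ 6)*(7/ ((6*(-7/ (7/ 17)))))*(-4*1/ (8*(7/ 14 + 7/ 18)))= 49/ 9860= 0.00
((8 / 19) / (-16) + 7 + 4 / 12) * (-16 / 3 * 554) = -3691856 / 171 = -21589.80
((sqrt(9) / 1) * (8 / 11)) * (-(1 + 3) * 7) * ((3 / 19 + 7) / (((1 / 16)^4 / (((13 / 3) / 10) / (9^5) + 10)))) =-17683612199550976 / 61706205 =-286577536.24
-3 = -3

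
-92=-92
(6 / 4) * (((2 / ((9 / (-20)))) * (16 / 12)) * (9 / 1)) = -80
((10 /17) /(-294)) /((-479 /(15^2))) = 375 /399007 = 0.00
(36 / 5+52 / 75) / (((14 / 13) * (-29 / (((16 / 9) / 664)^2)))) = -15392 / 8495687025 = -0.00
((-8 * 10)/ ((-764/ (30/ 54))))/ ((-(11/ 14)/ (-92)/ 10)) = 1288000/ 18909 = 68.12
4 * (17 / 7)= 68 / 7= 9.71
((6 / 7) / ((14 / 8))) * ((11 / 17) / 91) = 264 / 75803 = 0.00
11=11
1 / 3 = 0.33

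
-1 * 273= -273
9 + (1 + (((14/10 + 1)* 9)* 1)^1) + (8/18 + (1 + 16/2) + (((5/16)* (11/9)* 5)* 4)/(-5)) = 2371/60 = 39.52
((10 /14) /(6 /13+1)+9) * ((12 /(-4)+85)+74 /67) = 7026816 /8911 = 788.56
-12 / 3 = -4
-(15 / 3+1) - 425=-431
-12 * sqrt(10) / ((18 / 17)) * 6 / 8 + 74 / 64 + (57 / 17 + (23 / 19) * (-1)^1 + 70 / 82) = 1759655 / 423776 - 17 * sqrt(10) / 2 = -22.73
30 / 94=15 / 47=0.32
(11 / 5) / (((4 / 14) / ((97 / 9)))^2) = 5071451 / 1620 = 3130.53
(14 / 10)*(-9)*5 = -63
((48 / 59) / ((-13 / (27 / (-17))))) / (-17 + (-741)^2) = 162 / 894905687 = 0.00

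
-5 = -5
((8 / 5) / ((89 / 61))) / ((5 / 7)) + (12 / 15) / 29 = 100844 / 64525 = 1.56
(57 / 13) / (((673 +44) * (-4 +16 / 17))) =-323 / 161564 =-0.00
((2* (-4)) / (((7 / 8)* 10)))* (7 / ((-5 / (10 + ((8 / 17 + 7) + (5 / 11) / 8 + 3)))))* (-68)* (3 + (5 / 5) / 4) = -1596868 / 275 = -5806.79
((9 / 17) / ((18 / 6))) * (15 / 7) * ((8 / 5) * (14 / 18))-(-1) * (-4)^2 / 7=2.76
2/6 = 1/3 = 0.33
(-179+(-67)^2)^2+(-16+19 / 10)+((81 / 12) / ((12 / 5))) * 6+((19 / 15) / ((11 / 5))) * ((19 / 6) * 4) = 73561395869 / 3960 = 18576110.07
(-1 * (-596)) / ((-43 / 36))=-21456 / 43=-498.98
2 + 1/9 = 19/9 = 2.11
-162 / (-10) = 81 / 5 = 16.20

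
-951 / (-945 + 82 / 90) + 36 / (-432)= 29441 / 31863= 0.92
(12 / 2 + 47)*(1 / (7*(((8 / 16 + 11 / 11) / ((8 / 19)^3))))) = 54272 / 144039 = 0.38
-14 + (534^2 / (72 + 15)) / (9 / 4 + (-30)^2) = -361682 / 34887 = -10.37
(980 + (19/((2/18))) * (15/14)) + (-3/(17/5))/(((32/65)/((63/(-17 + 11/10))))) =118098905/100912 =1170.32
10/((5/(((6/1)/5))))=12/5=2.40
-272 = -272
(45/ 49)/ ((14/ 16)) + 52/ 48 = 8779/ 4116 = 2.13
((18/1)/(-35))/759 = -6/8855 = -0.00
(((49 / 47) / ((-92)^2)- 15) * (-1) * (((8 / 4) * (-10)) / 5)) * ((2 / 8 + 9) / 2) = -220781627 / 795616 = -277.50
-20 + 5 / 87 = -19.94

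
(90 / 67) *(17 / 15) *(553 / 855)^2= 10397506 / 16326225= 0.64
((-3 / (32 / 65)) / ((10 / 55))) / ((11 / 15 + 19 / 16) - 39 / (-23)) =-740025 / 79852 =-9.27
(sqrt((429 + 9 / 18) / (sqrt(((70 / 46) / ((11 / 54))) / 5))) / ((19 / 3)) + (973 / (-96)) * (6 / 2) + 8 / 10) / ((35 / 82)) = -194217 / 2800 + 41 * 1518^(1 / 4) * 7^(3 / 4) * sqrt(859) / 4655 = -62.43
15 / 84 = 5 / 28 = 0.18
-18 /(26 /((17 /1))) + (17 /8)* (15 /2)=867 /208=4.17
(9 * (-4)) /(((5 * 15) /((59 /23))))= -708 /575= -1.23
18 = 18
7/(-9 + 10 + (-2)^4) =7/17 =0.41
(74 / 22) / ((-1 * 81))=-37 / 891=-0.04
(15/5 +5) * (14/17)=112/17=6.59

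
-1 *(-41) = 41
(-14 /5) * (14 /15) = -196 /75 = -2.61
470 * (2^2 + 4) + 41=3801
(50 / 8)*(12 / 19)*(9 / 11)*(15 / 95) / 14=2025 / 55594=0.04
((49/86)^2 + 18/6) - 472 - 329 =-5899607/7396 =-797.68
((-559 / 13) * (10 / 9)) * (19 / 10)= -817 / 9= -90.78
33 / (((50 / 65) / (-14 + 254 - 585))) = -29601 / 2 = -14800.50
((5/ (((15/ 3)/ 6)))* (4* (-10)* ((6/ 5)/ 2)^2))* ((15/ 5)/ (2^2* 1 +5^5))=-432/ 5215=-0.08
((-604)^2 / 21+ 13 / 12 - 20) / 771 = 1457675 / 64764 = 22.51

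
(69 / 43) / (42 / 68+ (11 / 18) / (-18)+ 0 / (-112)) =380052 / 138245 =2.75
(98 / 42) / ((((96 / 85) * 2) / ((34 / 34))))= 595 / 576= 1.03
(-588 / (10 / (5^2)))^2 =2160900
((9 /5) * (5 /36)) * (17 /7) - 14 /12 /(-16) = 457 /672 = 0.68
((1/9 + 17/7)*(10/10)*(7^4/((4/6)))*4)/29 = 1261.61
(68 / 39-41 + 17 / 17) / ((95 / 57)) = -1492 / 65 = -22.95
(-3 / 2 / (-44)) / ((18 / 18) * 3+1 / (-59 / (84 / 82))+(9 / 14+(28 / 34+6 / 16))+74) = 287861 / 665583963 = 0.00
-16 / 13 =-1.23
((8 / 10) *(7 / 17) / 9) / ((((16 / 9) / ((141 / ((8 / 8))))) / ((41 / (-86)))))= -40467 / 29240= -1.38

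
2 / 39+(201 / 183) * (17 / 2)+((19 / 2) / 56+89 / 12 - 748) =-194780507 / 266448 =-731.03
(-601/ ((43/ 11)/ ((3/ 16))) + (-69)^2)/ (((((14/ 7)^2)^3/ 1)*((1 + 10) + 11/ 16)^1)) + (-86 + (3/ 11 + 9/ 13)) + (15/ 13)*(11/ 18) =-1565554495/ 20070336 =-78.00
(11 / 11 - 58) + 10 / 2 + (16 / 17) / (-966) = -426980 / 8211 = -52.00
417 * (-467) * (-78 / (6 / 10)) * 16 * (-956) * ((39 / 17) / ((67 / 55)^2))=-598639848096.55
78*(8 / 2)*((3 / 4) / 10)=117 / 5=23.40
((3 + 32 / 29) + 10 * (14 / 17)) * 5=30415 / 493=61.69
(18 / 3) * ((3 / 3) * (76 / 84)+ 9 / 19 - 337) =-267826 / 133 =-2013.73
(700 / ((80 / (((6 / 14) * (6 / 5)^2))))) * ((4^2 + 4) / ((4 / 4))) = 108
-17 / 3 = -5.67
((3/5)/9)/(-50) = -0.00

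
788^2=620944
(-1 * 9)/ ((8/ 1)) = -9/ 8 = -1.12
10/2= 5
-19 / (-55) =0.35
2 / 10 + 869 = 4346 / 5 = 869.20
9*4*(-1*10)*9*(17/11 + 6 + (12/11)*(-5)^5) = 121231080/11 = 11021007.27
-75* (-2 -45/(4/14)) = 23925/2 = 11962.50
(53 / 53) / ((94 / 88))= 44 / 47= 0.94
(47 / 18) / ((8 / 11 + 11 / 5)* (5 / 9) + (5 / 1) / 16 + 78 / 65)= 20680 / 24859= 0.83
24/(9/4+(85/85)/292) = 3504/329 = 10.65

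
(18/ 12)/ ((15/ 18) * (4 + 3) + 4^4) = 0.01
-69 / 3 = -23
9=9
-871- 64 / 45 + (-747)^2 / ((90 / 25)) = 13871707 / 90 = 154130.08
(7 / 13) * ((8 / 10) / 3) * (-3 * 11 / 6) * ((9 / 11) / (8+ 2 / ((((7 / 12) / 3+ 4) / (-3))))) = -3171 / 32240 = -0.10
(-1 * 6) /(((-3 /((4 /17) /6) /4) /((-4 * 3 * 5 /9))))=-320 /153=-2.09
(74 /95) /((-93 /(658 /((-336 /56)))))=24346 /26505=0.92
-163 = -163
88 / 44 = 2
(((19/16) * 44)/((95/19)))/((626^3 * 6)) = 209/29437725120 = 0.00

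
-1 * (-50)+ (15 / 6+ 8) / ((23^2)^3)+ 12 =18356450257 / 296071778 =62.00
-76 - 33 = -109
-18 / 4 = -4.50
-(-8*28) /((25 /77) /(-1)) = -17248 /25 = -689.92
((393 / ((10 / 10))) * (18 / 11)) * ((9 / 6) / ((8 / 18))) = 95499 / 44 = 2170.43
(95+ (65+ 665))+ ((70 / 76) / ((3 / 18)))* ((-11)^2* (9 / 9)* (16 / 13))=407055 / 247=1648.00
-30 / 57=-10 / 19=-0.53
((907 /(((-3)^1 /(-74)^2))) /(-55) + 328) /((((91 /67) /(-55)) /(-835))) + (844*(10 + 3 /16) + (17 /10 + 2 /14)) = 5617878259307 /5460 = 1028915432.11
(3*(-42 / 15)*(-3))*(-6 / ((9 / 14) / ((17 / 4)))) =-4998 / 5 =-999.60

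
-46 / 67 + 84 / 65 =2638 / 4355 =0.61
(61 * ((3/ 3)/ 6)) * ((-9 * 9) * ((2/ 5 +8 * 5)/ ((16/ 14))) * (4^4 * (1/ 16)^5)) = -1164429/ 163840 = -7.11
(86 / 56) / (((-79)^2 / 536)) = 5762 / 43687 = 0.13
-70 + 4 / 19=-1326 / 19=-69.79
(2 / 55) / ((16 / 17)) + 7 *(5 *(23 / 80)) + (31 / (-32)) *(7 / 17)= 290291 / 29920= 9.70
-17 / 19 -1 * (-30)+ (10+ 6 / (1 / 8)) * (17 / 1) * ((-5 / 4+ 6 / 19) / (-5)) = 40533 / 190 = 213.33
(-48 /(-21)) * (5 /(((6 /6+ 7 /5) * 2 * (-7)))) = -50 /147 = -0.34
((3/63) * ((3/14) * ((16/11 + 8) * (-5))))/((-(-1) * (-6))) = 130/1617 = 0.08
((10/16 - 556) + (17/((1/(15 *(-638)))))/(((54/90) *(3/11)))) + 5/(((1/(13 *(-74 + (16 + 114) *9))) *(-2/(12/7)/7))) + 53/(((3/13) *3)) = -102393755/72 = -1422135.49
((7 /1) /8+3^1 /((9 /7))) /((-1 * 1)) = -77 /24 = -3.21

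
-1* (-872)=872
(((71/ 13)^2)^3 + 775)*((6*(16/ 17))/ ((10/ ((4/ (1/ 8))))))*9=1822570825826304/ 410278765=4442274.33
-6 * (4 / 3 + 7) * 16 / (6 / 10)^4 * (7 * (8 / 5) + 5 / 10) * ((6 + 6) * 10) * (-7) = 182000000 / 3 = 60666666.67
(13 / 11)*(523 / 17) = 6799 / 187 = 36.36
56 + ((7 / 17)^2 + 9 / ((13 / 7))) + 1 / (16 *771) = 2827859053 / 46346352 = 61.02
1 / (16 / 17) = 17 / 16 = 1.06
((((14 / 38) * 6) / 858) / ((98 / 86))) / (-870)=-43 / 16546530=-0.00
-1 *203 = -203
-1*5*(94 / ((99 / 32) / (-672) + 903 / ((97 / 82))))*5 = -1633945600 / 530758527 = -3.08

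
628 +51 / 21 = 4413 / 7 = 630.43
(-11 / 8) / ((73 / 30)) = -165 / 292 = -0.57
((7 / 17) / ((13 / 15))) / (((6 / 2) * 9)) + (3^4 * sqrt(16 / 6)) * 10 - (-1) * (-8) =-15877 / 1989 + 540 * sqrt(6) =1314.74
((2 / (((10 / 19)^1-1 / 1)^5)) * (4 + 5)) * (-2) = 1509.59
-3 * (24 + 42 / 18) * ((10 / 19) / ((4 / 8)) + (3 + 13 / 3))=-37762 / 57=-662.49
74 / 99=0.75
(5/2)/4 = 5/8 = 0.62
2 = 2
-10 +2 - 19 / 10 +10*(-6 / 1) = -699 / 10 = -69.90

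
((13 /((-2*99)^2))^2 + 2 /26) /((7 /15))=0.16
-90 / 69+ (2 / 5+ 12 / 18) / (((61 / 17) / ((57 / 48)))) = -20021 / 21045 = -0.95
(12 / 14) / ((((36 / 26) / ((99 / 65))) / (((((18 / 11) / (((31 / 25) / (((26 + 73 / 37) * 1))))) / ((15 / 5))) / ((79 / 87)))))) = 8104050 / 634291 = 12.78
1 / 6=0.17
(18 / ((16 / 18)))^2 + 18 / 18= 411.06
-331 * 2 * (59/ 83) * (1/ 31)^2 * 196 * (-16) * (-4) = -489943552/ 79763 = -6142.49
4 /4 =1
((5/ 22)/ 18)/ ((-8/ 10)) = -25/ 1584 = -0.02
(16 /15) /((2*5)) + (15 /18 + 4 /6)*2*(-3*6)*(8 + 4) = -647.89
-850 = -850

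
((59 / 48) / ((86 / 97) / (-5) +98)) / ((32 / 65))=1859975 / 72873984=0.03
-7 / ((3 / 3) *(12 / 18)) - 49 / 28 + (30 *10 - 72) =215.75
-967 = -967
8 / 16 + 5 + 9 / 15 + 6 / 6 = 71 / 10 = 7.10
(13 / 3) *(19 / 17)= 247 / 51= 4.84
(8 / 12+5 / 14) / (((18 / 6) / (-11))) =-473 / 126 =-3.75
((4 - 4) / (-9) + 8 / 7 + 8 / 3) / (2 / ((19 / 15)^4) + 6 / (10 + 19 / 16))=933098360 / 321662943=2.90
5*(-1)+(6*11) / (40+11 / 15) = -2065 / 611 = -3.38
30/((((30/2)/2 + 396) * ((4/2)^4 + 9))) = 4/1345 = 0.00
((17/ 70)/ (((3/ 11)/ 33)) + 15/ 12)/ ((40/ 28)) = 4289/ 200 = 21.44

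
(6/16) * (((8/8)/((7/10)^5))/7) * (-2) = -75000/117649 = -0.64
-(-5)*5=25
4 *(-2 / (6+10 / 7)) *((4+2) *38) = -3192 / 13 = -245.54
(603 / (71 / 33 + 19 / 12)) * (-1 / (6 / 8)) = -106128 / 493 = -215.27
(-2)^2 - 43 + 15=-24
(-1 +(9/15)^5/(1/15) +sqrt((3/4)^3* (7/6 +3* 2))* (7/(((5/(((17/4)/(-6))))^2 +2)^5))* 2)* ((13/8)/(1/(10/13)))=211679359547145* sqrt(86)/24122321953906049483776 +26/125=0.21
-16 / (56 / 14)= -4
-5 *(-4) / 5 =4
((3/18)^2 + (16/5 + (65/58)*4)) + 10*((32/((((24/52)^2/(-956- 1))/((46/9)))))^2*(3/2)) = 1141427707497048323/140940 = 8098678214112.73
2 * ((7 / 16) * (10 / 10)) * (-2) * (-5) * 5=175 / 4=43.75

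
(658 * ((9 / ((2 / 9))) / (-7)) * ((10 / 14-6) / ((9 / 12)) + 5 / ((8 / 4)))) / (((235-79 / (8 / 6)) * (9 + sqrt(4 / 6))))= 10.03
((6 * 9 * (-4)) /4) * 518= -27972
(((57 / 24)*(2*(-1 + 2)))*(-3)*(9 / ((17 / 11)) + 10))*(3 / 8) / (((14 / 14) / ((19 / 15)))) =-291327 / 2720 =-107.11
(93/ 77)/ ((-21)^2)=31/ 11319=0.00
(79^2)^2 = 38950081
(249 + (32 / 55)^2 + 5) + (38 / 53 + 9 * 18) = 66864422 / 160325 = 417.06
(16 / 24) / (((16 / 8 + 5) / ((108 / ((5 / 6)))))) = 432 / 35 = 12.34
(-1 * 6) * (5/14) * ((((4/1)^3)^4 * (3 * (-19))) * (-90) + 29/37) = -47767250534835/259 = -184429538744.54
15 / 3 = 5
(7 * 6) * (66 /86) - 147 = -4935 /43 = -114.77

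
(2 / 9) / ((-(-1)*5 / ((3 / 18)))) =1 / 135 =0.01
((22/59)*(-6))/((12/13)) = -143/59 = -2.42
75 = 75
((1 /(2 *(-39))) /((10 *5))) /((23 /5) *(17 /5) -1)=-1 /57096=-0.00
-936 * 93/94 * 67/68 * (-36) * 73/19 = 1915882956/15181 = 126202.68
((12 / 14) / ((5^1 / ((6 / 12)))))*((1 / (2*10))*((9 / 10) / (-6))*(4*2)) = -9 / 1750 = -0.01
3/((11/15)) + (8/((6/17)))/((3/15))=3875/33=117.42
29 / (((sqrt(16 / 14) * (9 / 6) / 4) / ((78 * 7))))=10556 * sqrt(14)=39496.94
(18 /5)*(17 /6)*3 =153 /5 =30.60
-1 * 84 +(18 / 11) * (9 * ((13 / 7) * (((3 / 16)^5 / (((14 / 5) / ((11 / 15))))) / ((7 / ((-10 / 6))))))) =-30211713867 / 359661568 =-84.00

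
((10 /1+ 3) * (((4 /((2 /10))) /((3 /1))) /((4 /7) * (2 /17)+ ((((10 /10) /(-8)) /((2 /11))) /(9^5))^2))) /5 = 1841170933195776 /7140934467647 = 257.83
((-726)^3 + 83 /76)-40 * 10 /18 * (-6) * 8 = -87245592679 /228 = -382656108.24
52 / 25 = 2.08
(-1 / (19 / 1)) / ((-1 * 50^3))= 1 / 2375000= 0.00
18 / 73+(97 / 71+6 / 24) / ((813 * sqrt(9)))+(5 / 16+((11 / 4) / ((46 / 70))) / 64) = 5169937825 / 8270243584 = 0.63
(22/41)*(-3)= -66/41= -1.61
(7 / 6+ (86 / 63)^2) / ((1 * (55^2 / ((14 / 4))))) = 24053 / 6860700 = 0.00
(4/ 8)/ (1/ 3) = 3/ 2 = 1.50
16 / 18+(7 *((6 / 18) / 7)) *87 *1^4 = 269 / 9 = 29.89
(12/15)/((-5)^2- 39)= -0.06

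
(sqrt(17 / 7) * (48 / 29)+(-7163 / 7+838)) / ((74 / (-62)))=40207 / 259 - 1488 * sqrt(119) / 7511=153.08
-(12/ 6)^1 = -2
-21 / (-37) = 21 / 37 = 0.57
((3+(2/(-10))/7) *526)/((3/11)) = 5730.90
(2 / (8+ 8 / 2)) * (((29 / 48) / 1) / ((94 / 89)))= 2581 / 27072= 0.10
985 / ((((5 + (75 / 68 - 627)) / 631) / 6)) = -253586280 / 42221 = -6006.16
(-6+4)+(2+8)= 8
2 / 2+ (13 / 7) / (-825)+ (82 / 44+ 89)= 1060999 / 11550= 91.86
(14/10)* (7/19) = 49/95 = 0.52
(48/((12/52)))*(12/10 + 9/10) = 2184/5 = 436.80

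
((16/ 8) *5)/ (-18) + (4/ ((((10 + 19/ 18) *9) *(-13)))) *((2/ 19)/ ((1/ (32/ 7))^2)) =-12189941/ 21676473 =-0.56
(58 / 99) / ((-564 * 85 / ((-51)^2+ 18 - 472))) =-62263 / 2373030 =-0.03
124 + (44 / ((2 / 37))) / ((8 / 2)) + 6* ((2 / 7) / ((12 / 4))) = 4593 / 14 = 328.07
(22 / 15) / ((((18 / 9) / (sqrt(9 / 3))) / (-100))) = -220* sqrt(3) / 3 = -127.02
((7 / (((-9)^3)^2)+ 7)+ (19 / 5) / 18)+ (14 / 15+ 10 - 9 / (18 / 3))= 44227736 / 2657205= 16.64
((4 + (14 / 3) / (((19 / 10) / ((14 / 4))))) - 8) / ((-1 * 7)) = -0.66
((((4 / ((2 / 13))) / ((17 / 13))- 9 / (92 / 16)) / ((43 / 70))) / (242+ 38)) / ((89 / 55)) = 0.07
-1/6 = -0.17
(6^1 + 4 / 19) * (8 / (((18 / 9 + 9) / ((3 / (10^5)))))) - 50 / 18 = -32654657 / 11756250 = -2.78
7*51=357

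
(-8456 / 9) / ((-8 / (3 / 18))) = 1057 / 54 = 19.57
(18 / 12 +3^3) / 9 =19 / 6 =3.17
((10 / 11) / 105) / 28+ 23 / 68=0.34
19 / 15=1.27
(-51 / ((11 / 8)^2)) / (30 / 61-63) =66368 / 153791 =0.43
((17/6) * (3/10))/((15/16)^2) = 1088/1125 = 0.97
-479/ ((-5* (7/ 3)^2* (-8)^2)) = 4311/ 15680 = 0.27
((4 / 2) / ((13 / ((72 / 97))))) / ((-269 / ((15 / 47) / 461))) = -2160 / 7349641403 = -0.00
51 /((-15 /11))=-187 /5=-37.40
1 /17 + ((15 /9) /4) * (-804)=-5694 /17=-334.94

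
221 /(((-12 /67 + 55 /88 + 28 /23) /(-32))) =-4251.82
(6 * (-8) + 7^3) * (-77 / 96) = -22715 / 96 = -236.61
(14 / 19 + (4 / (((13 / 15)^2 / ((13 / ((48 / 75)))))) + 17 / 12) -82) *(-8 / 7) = -167920 / 5187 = -32.37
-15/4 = -3.75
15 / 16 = 0.94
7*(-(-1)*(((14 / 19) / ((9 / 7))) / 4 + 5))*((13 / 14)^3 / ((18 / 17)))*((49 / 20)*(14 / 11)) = 459878237 / 5417280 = 84.89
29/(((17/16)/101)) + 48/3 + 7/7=47153/17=2773.71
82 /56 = 41 /28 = 1.46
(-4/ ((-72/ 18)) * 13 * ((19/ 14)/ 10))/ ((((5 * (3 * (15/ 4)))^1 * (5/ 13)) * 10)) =3211/ 393750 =0.01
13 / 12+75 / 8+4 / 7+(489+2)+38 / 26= 1099625 / 2184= 503.49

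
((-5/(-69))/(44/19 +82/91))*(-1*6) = -8645/63963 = -0.14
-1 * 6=-6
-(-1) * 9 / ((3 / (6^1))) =18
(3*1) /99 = 1 /33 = 0.03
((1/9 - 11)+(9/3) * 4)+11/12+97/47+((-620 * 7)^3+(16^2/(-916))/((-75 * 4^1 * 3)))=-791853860257162817/9686700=-81746503995.91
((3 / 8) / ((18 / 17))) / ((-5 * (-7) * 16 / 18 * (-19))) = -51 / 85120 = -0.00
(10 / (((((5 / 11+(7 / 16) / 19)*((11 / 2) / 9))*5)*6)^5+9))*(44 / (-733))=-277604734158766080 / 23798771412456598786829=-0.00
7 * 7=49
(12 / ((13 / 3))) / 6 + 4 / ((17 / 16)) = 934 / 221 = 4.23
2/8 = 1/4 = 0.25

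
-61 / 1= -61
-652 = -652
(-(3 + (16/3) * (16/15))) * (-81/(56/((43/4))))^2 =-527037111/250880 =-2100.75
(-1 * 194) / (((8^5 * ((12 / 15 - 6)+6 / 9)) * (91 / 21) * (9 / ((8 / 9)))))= 485 / 16293888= 0.00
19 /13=1.46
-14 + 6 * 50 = 286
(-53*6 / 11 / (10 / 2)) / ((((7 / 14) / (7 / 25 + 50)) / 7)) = -5596164 / 1375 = -4069.94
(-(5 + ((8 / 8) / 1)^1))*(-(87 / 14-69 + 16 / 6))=-2525 / 7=-360.71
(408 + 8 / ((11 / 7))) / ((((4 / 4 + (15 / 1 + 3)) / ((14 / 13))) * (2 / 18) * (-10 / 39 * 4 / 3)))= -644112 / 1045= -616.38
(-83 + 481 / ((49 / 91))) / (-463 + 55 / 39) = -110604 / 63007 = -1.76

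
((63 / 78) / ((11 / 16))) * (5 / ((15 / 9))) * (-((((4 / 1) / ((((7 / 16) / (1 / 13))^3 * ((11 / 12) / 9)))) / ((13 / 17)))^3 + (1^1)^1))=-92057376471840975740176872 / 25563401476840332819286573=-3.60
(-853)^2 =727609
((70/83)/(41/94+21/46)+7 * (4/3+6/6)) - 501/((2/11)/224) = -617214.72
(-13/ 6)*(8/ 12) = -1.44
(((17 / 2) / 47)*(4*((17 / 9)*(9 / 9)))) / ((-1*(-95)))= 578 / 40185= 0.01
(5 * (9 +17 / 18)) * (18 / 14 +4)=33115 / 126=262.82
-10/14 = -0.71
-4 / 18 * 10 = -20 / 9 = -2.22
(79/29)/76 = 79/2204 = 0.04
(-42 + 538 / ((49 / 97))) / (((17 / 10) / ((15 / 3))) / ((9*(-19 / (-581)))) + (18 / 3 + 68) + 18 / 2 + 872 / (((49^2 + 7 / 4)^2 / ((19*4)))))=807955732677600 / 66472725494767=12.15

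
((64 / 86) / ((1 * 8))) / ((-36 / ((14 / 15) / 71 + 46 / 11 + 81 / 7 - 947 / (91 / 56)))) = 604461881 / 412567155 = 1.47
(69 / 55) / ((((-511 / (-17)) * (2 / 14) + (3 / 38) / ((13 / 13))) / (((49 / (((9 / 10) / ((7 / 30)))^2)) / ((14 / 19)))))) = 48414793 / 37756125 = 1.28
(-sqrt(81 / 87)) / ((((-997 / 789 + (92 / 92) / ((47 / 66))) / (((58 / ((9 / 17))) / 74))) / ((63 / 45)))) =-210137 * sqrt(87) / 137825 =-14.22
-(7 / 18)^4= -2401 / 104976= -0.02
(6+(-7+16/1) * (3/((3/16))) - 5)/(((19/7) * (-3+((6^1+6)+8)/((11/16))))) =1595/779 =2.05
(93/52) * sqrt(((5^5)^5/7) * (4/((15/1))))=7568359375 * sqrt(21)/182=190563624.85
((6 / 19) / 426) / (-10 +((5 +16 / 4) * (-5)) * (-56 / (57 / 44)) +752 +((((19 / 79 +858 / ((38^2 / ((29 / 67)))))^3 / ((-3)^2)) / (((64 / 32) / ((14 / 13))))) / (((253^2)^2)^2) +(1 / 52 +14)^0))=5769174893701524866335529475048447933528 / 20921722369237087777445211988193222370597847201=0.00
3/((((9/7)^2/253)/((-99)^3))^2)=66160013773252707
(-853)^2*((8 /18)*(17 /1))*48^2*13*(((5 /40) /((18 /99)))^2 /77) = 7075269916 /7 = 1010752845.14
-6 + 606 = 600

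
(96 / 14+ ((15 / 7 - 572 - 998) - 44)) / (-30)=107 / 2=53.50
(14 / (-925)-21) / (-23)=19439 / 21275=0.91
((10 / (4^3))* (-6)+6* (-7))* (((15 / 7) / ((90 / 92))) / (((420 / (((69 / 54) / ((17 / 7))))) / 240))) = -121141 / 4284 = -28.28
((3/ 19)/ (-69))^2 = 1/ 190969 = 0.00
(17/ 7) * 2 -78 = -512/ 7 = -73.14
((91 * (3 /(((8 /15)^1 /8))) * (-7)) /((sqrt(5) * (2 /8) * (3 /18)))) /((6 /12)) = -615330.13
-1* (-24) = 24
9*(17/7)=153/7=21.86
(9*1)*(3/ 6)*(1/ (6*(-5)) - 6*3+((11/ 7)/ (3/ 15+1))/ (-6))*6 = -68991/ 140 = -492.79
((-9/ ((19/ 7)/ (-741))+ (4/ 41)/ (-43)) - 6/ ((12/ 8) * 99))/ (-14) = -61261423/ 349074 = -175.50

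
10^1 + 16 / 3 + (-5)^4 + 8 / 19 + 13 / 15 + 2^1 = 643.62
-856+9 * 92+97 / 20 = -463 / 20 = -23.15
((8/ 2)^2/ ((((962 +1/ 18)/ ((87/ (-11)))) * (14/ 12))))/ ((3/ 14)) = -100224/ 190487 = -0.53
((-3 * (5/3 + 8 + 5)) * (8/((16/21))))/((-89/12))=5544/89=62.29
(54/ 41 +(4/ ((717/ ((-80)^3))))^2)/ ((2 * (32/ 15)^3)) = 420160.78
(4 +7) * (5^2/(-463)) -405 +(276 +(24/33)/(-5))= -129.74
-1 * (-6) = 6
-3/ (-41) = 3/ 41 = 0.07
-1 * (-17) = 17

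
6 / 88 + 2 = 91 / 44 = 2.07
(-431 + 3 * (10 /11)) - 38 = -5129 /11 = -466.27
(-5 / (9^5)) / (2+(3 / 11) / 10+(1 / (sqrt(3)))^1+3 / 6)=-38225 / 1081344654+15125 * sqrt(3) / 3244033962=-0.00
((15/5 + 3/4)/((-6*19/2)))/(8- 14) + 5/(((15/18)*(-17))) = -2651/7752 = -0.34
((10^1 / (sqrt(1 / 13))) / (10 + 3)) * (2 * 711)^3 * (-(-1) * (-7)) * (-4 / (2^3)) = 100639120680 * sqrt(13) / 13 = 27912269994.57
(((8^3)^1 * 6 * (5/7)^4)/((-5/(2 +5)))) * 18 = -6912000/343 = -20151.60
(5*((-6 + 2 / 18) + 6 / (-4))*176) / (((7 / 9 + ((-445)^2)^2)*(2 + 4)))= -665 / 24063075384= -0.00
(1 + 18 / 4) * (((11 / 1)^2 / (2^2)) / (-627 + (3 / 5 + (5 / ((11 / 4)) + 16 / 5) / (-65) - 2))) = -4758325 / 17974448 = -0.26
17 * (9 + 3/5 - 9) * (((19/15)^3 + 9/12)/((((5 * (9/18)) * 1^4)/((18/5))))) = 638537/15625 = 40.87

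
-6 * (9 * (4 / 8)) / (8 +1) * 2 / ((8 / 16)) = -12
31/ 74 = 0.42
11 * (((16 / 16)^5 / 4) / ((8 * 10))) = 0.03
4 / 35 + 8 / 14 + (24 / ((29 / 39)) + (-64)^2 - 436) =3748356 / 1015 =3692.96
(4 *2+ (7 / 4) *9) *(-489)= -46455 / 4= -11613.75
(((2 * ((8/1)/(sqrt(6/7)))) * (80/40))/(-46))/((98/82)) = -328 * sqrt(42)/3381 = -0.63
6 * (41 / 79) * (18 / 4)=1107 / 79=14.01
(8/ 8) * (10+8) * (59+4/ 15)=5334/ 5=1066.80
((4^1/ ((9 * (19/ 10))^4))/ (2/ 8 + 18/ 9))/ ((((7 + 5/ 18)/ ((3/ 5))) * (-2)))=-32000/ 37336575537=-0.00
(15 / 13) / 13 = 15 / 169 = 0.09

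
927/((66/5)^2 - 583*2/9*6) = -69525/45232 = -1.54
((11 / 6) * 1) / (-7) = -11 / 42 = -0.26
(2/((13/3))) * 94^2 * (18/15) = 318096/65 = 4893.78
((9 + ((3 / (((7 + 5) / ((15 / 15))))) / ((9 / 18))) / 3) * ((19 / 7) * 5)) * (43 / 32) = 224675 / 1344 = 167.17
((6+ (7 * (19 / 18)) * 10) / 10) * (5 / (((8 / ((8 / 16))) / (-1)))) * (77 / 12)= -55363 / 3456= -16.02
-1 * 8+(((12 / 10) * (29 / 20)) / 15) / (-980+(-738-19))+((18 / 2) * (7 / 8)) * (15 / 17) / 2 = -267284819 / 59058000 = -4.53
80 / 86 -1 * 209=-8947 / 43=-208.07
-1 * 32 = -32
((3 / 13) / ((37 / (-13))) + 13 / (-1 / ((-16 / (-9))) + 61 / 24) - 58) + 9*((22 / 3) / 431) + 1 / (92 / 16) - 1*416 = -16278706661 / 34844195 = -467.19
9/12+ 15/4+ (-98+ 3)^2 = 18059/2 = 9029.50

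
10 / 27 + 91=91.37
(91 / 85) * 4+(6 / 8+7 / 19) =5.40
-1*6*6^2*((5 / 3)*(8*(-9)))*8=207360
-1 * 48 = -48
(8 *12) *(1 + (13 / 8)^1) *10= 2520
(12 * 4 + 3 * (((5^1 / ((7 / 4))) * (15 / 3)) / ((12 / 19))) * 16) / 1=7936 / 7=1133.71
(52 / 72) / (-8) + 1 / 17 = -0.03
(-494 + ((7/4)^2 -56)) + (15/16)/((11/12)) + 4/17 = -1632673/2992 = -545.68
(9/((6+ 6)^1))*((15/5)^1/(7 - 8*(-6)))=9/220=0.04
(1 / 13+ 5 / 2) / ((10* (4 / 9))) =603 / 1040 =0.58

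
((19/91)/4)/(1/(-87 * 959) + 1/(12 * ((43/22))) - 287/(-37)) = 120099817/17945279742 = 0.01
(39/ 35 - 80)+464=13479/ 35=385.11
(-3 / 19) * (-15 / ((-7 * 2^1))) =-45 / 266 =-0.17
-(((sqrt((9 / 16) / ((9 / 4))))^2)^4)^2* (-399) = 399 / 65536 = 0.01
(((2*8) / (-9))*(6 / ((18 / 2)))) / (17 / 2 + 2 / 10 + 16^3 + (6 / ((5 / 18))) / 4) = -320 / 1109727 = -0.00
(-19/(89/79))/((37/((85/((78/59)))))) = -7527515/256854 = -29.31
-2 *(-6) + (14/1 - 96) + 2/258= -9029/129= -69.99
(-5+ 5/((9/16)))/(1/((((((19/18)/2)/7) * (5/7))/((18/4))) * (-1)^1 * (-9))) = 475/1134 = 0.42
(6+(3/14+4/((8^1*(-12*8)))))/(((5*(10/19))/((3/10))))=31711/44800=0.71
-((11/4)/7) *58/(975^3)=-319/12976031250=-0.00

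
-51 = -51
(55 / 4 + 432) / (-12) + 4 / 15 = -8851 / 240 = -36.88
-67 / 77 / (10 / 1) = -0.09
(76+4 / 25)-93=-16.84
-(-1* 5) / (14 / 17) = 85 / 14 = 6.07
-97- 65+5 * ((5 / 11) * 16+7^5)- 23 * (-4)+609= 930714 / 11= 84610.36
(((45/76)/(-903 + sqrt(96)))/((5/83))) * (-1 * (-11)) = -2473317/20654596 - 2739 * sqrt(6)/5163649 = -0.12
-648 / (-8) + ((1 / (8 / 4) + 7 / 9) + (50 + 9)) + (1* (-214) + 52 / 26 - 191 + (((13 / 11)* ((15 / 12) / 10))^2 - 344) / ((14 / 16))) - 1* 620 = -77744851 / 60984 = -1274.84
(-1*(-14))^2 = 196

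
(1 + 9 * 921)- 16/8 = 8288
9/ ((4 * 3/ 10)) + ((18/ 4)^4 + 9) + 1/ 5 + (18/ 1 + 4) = 35901/ 80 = 448.76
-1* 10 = -10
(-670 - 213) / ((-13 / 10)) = 8830 / 13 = 679.23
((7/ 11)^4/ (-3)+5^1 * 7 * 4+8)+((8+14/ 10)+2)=34994626/ 219615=159.35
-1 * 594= -594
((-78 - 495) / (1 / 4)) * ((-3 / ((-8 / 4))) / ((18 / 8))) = -1528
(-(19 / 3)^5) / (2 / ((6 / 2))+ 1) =-2476099 / 405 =-6113.82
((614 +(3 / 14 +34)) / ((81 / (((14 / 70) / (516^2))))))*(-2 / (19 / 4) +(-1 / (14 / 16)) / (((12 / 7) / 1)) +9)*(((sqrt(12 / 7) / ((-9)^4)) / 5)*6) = 54571*sqrt(21) / 21955983234696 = 0.00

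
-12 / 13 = -0.92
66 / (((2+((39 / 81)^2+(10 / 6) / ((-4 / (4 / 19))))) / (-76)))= -34738308 / 14849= -2339.44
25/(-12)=-25/12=-2.08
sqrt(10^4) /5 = 20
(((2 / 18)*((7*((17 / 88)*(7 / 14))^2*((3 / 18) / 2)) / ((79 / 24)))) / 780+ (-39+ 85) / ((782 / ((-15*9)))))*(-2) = 1159560196009 / 73009347840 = 15.88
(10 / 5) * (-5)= -10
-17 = -17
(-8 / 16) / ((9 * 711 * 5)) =-1 / 63990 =-0.00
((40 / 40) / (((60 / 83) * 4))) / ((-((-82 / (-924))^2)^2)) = -78777964881 / 14128805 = -5575.70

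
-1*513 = -513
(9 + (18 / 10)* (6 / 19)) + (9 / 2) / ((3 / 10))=2334 / 95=24.57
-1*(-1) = 1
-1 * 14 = -14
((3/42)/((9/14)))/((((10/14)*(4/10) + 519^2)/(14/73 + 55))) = 9401/412930851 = 0.00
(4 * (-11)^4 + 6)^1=58570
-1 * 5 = -5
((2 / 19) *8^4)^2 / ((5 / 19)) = 67108864 / 95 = 706409.09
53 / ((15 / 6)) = 106 / 5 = 21.20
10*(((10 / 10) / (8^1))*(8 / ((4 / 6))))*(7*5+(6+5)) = 690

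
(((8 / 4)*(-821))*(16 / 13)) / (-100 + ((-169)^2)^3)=-26272 / 302875106590953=-0.00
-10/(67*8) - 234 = -62717/268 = -234.02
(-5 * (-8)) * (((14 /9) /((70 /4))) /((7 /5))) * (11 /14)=880 /441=2.00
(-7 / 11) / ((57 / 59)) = -413 / 627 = -0.66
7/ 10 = 0.70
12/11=1.09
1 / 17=0.06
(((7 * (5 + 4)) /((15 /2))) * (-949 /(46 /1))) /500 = -19929 /57500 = -0.35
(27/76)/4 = 0.09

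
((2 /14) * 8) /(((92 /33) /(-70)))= -660 /23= -28.70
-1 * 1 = -1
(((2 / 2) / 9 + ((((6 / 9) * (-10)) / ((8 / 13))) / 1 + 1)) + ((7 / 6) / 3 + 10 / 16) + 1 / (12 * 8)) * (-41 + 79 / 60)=397627 / 1152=345.16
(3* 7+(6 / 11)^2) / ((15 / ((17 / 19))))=14603 / 11495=1.27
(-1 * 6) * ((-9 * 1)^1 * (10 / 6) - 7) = 132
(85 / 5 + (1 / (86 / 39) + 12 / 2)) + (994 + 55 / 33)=262933 / 258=1019.12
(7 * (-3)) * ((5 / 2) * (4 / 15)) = -14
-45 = -45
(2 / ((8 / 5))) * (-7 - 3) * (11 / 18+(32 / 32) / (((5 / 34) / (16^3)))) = -12534035 / 36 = -348167.64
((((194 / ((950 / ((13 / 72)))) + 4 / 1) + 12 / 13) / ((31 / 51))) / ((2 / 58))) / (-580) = -37488281 / 91884000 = -0.41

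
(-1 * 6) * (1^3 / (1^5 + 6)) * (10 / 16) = -15 / 28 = -0.54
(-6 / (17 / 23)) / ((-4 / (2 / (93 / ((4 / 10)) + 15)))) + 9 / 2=4.52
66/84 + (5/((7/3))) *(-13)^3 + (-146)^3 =-3116843.07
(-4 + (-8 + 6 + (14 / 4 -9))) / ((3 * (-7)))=23 / 42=0.55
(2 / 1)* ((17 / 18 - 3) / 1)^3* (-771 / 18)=13017821 / 17496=744.05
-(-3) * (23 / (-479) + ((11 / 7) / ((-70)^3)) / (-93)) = -5135733731 / 35652449000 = -0.14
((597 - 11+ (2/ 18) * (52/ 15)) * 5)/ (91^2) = 0.35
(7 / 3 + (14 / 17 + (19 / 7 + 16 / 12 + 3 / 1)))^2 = 104.13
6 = 6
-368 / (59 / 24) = -8832 / 59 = -149.69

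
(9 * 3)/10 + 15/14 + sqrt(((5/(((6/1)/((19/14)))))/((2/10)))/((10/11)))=sqrt(43890)/84 + 132/35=6.27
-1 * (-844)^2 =-712336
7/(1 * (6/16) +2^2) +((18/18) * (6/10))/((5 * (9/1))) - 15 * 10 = -11129/75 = -148.39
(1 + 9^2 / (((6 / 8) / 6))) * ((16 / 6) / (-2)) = -2596 / 3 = -865.33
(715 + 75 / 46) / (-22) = -32.57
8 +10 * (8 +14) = 228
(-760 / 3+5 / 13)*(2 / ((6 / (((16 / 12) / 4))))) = -9865 / 351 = -28.11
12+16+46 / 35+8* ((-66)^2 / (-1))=-1218654 / 35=-34818.69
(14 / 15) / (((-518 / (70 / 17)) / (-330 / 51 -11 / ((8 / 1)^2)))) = 16863 / 342176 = 0.05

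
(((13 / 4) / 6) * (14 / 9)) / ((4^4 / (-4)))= -91 / 6912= -0.01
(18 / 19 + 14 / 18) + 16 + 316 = 57067 / 171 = 333.73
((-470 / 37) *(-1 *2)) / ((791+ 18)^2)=940 / 24215797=0.00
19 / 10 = 1.90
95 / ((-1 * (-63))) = 95 / 63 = 1.51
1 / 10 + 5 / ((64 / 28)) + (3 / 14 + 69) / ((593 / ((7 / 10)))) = 22479 / 9488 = 2.37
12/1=12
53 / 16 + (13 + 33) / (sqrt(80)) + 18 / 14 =515 / 112 + 23*sqrt(5) / 10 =9.74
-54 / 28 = -27 / 14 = -1.93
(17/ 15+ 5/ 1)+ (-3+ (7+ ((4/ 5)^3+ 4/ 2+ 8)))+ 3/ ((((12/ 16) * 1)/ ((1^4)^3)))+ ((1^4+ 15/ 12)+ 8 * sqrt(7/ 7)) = 52343/ 1500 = 34.90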